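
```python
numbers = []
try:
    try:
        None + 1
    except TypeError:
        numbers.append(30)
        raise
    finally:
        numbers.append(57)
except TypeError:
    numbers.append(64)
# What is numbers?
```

Step-by-step execution trace:
1. Inner try: `None + 1` raises TypeError.
2. Inner `except TypeError` matches → `numbers.append(30)` → numbers = [30].
3. bare `raise` re-raises TypeError.
4. Inner `finally` runs during unwinding: `numbers.append(57)` → numbers = [30, 57].
5. Outer `except TypeError` matches → `numbers.append(64)` → numbers = [30, 57, 64].
Result: [30, 57, 64]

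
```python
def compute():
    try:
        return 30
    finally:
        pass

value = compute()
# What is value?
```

Step-by-step execution trace:
1. `compute()` enters try: `return 30` sets pending return value 30.
2. Before returning, `finally: pass` runs (no effect).
3. compute() returns 30 → value = 30.
Result: 30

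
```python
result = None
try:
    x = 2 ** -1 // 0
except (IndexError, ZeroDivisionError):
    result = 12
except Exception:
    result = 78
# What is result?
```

Step-by-step execution trace:
1. `x = 2 ** -1 // 0` raises ZeroDivisionError.
2. `except (IndexError, ZeroDivisionError)` matches (ZeroDivisionError is in the tuple) → result = 12.
3. `except Exception` is not reached.
Result: 12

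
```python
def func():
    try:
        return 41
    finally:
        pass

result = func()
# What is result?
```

Step-by-step execution trace:
1. `func()` enters try: `return 41` sets pending return value 41.
2. Before returning, `finally: pass` runs (no effect).
3. func() returns 41 → result = 41.
Result: 41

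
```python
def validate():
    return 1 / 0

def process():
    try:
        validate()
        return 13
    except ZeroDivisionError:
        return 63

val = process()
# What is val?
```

Step-by-step execution trace:
1. `process()` calls `validate()`.
2. `validate()` evaluates `1 / 0`, which raises ZeroDivisionError; it propagates to the caller.
3. `return 13` is not reached.
4. `except ZeroDivisionError` in process matches → returns 63.
5. val = 63.
Result: 63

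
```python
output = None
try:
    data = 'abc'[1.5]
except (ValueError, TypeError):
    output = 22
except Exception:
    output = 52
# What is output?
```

Step-by-step execution trace:
1. `data = 'abc'[1.5]` raises TypeError.
2. `except (ValueError, TypeError)` matches (TypeError is in the tuple) → output = 22.
3. `except Exception` is not reached.
Result: 22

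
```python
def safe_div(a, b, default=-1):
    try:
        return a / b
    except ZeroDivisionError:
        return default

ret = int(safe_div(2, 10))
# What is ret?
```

Step-by-step execution trace:
1. `safe_div(2, 10)` enters try: `return 2 / 10` → returns 0.2. No exception raised.
2. `except ZeroDivisionError` is skipped.
3. `int(0.2)` → 0 → ret = 0.
Result: 0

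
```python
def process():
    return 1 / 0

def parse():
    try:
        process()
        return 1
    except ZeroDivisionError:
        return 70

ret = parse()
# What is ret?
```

Step-by-step execution trace:
1. `parse()` calls `process()`.
2. `process()` evaluates `1 / 0`, which raises ZeroDivisionError; it propagates to the caller.
3. `return 1` is not reached.
4. `except ZeroDivisionError` in parse matches → returns 70.
5. ret = 70.
Result: 70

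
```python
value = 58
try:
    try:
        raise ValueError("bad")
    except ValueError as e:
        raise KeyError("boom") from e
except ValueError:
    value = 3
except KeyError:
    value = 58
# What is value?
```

Step-by-step execution trace:
1. Inner try raises ValueError; inner `except ValueError as e` catches it.
2. `raise KeyError(...) from e` raises KeyError (ValueError is attached as __cause__, but only KeyError is active).
3. Outer `except ValueError` does not match KeyError; skipped.
4. Outer `except KeyError` matches → value = 58.
Result: 58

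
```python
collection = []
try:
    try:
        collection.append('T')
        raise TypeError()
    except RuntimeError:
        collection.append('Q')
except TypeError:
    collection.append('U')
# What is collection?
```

Step-by-step execution trace:
1. Inner try: `collection.append('T')` → collection = ['T'].
2. `raise TypeError()` raises TypeError.
3. Inner `except RuntimeError` does not match TypeError; exception propagates to outer try.
4. Outer `except TypeError` matches → `collection.append('U')` → collection = ['T', 'U'].
Result: ['T', 'U']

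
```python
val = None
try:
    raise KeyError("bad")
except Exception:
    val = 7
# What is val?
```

Step-by-step execution trace:
1. `raise KeyError(...)` raises KeyError.
2. `except Exception` matches (KeyError is a subclass of Exception) → val = 7.
Result: 7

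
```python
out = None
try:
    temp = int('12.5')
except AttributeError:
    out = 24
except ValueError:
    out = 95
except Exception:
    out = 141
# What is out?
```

Step-by-step execution trace:
1. `temp = int('12.5')` raises ValueError.
2. `except AttributeError` does not match ValueError; skipped.
3. `except ValueError` matches → out = 95.
4. Remaining except clauses are skipped.
Result: 95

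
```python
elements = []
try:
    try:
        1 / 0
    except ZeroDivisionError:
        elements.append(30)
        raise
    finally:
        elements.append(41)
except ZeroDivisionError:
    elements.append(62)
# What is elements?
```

Step-by-step execution trace:
1. Inner try: `1 / 0` raises ZeroDivisionError.
2. Inner `except ZeroDivisionError` matches → `elements.append(30)` → elements = [30].
3. bare `raise` re-raises ZeroDivisionError.
4. Inner `finally` runs during unwinding: `elements.append(41)` → elements = [30, 41].
5. Outer `except ZeroDivisionError` matches → `elements.append(62)` → elements = [30, 41, 62].
Result: [30, 41, 62]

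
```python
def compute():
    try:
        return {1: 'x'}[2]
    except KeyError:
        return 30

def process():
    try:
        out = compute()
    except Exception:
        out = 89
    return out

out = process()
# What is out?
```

Step-by-step execution trace:
1. `process()` calls `compute()`.
2. In compute: `{1: 'x'}[2]` raises KeyError; `except KeyError` catches it → returns 30.
3. In process: `out = compute()` → out = 30. No exception reaches process.
4. `except Exception` is skipped; process returns 30.
5. out = 30.
Result: 30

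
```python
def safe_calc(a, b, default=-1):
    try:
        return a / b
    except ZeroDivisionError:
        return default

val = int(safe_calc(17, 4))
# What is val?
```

Step-by-step execution trace:
1. `safe_calc(17, 4)` enters try: `return 17 / 4` → returns 4.25. No exception raised.
2. `except ZeroDivisionError` is skipped.
3. `int(4.25)` → 4 → val = 4.
Result: 4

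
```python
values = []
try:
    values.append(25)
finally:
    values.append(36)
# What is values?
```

Step-by-step execution trace:
1. try: `values.append(25)` → values = [25].
2. The try body completes without raising.
3. finally always runs: `values.append(36)` → values = [25, 36].
Result: [25, 36]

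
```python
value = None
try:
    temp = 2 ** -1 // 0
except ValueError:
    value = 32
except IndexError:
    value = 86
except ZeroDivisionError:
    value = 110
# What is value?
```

Step-by-step execution trace:
1. `temp = 2 ** -1 // 0` raises ZeroDivisionError.
2. `except ValueError` does not match ZeroDivisionError; skipped.
3. `except IndexError` does not match ZeroDivisionError; skipped.
4. `except ZeroDivisionError` matches → value = 110.
Result: 110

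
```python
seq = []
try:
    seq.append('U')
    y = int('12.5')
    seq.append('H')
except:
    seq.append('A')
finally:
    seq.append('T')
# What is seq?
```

Step-by-step execution trace:
1. try: `seq.append('U')` → seq = ['U'].
2. `y = int('12.5')` raises ValueError; `seq.append('H')` is not reached.
3. bare `except` matches → `seq.append('A')` → seq = ['U', 'A'].
4. finally always runs: `seq.append('T')` → seq = ['U', 'A', 'T'].
Result: ['U', 'A', 'T']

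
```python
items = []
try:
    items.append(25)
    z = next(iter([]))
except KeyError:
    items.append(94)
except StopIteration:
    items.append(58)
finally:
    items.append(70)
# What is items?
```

Step-by-step execution trace:
1. try: `items.append(25)` → items = [25].
2. `z = next(iter([]))` raises StopIteration.
3. `except KeyError` does not match StopIteration; skipped.
4. `except StopIteration` matches → `items.append(58)` → items = [25, 58].
5. finally always runs: `items.append(70)` → items = [25, 58, 70].
Result: [25, 58, 70]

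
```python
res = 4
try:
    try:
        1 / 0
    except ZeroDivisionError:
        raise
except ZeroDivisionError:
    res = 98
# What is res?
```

Step-by-step execution trace:
1. Inner try: `1 / 0` raises ZeroDivisionError.
2. Inner `except ZeroDivisionError` matches; bare `raise` re-raises the same ZeroDivisionError.
3. Outer `except ZeroDivisionError` matches → res = 98.
Result: 98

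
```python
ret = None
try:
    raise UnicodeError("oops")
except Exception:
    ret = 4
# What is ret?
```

Step-by-step execution trace:
1. `raise UnicodeError(...)` raises UnicodeError.
2. `except Exception` matches (UnicodeError is a subclass of Exception) → ret = 4.
Result: 4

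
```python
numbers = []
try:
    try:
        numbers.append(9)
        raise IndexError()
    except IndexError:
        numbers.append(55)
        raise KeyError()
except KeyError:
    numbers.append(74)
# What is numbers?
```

Step-by-step execution trace:
1. Inner try: `numbers.append(9)` → numbers = [9].
2. `raise IndexError()` raises IndexError.
3. Inner `except IndexError` matches → `numbers.append(55)` → numbers = [9, 55].
4. `raise KeyError()` raises KeyError; propagates to outer try.
5. Outer `except KeyError` matches → `numbers.append(74)` → numbers = [9, 55, 74].
Result: [9, 55, 74]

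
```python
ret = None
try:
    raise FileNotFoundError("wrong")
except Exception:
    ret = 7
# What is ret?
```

Step-by-step execution trace:
1. `raise FileNotFoundError(...)` raises FileNotFoundError.
2. `except Exception` matches (FileNotFoundError is a subclass of Exception) → ret = 7.
Result: 7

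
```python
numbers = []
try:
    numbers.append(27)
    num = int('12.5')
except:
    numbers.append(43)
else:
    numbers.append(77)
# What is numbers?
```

Step-by-step execution trace:
1. try: `numbers.append(27)` → numbers = [27].
2. `num = int('12.5')` raises ValueError.
3. bare `except` matches → `numbers.append(43)` → numbers = [27, 43].
4. `else` is skipped (an exception was raised).
Result: [27, 43]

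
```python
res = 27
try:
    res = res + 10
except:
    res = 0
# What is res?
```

Step-by-step execution trace:
1. res starts at 27.
2. try: `res = res + 10` → res = 37. No exception raised.
3. `except` is skipped.
Result: 37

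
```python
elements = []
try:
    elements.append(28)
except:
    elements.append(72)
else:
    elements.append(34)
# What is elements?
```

Step-by-step execution trace:
1. try: `elements.append(28)` → elements = [28]. No exception raised.
2. `except` is skipped.
3. `else` runs (try completed without exception): `elements.append(34)` → elements = [28, 34].
Result: [28, 34]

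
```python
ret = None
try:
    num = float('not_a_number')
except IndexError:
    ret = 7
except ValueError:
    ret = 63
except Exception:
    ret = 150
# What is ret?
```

Step-by-step execution trace:
1. `num = float('not_a_number')` raises ValueError.
2. `except IndexError` does not match ValueError; skipped.
3. `except ValueError` matches → ret = 63.
4. Remaining except clauses are skipped.
Result: 63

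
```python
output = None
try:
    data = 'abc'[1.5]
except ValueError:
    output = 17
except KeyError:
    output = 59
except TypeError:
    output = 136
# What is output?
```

Step-by-step execution trace:
1. `data = 'abc'[1.5]` raises TypeError.
2. `except ValueError` does not match TypeError; skipped.
3. `except KeyError` does not match TypeError; skipped.
4. `except TypeError` matches → output = 136.
Result: 136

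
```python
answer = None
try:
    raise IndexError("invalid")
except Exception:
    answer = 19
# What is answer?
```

Step-by-step execution trace:
1. `raise IndexError(...)` raises IndexError.
2. `except Exception` matches (IndexError is a subclass of Exception) → answer = 19.
Result: 19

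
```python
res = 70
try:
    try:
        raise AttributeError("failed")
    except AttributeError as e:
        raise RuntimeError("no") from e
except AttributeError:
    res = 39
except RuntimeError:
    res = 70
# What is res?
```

Step-by-step execution trace:
1. Inner try raises AttributeError; inner `except AttributeError as e` catches it.
2. `raise RuntimeError(...) from e` raises RuntimeError (AttributeError is attached as __cause__, but only RuntimeError is active).
3. Outer `except AttributeError` does not match RuntimeError; skipped.
4. Outer `except RuntimeError` matches → res = 70.
Result: 70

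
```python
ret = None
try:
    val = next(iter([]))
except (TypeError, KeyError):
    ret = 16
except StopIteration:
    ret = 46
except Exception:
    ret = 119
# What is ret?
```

Step-by-step execution trace:
1. `val = next(iter([]))` raises StopIteration.
2. `except (TypeError, KeyError)` does not match StopIteration; skipped.
3. `except StopIteration` matches (exact type match) → ret = 46.
4. `except Exception` is not reached.
Result: 46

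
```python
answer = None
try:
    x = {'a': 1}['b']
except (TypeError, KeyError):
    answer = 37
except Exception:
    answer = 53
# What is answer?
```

Step-by-step execution trace:
1. `x = {'a': 1}['b']` raises KeyError.
2. `except (TypeError, KeyError)` matches (KeyError is in the tuple) → answer = 37.
3. `except Exception` is not reached.
Result: 37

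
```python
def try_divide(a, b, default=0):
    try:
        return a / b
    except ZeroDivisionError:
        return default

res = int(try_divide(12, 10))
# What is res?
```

Step-by-step execution trace:
1. `try_divide(12, 10)` enters try: `return 12 / 10` → returns 1.2. No exception raised.
2. `except ZeroDivisionError` is skipped.
3. `int(1.2)` → 1 → res = 1.
Result: 1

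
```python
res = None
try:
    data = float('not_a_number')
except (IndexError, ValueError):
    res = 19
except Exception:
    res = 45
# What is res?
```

Step-by-step execution trace:
1. `data = float('not_a_number')` raises ValueError.
2. `except (IndexError, ValueError)` matches (ValueError is in the tuple) → res = 19.
3. `except Exception` is not reached.
Result: 19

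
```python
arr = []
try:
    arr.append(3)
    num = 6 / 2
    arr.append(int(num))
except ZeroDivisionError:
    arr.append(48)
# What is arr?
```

Step-by-step execution trace:
1. try: `arr.append(3)` → arr = [3].
2. `num = 6 / 2` → num = 3.0. No exception raised.
3. `arr.append(int(num))` → arr = [3, 3].
4. `except ZeroDivisionError` is skipped (no exception was raised).
Result: [3, 3]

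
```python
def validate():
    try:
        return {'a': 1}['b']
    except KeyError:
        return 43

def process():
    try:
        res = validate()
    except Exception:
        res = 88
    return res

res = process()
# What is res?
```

Step-by-step execution trace:
1. `process()` calls `validate()`.
2. In validate: `{'a': 1}['b']` raises KeyError; `except KeyError` catches it → returns 43.
3. In process: `res = validate()` → res = 43. No exception reaches process.
4. `except Exception` is skipped; process returns 43.
5. res = 43.
Result: 43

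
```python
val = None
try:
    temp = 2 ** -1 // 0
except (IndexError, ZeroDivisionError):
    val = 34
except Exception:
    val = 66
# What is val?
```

Step-by-step execution trace:
1. `temp = 2 ** -1 // 0` raises ZeroDivisionError.
2. `except (IndexError, ZeroDivisionError)` matches (ZeroDivisionError is in the tuple) → val = 34.
3. `except Exception` is not reached.
Result: 34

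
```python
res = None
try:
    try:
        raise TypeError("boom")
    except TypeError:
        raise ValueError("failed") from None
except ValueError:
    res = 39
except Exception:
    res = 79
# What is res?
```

Step-by-step execution trace:
1. Inner try raises TypeError; inner `except TypeError` catches it.
2. `raise ValueError(...) from None` raises ValueError (from None suppresses __context__, but the active exception is still ValueError).
3. Outer `except ValueError` matches → res = 39.
4. `except Exception` is not reached.
Result: 39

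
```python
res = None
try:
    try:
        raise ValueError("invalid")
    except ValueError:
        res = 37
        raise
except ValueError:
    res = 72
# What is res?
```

Step-by-step execution trace:
1. Inner try: `raise ValueError("invalid")` raises ValueError.
2. Inner `except ValueError` matches → res = 37.
3. bare `raise` re-raises the same ValueError.
4. Outer `except ValueError` matches → res = 72.
Result: 72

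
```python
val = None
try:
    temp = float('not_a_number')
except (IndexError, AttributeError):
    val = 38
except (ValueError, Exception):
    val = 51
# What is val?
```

Step-by-step execution trace:
1. `temp = float('not_a_number')` raises ValueError.
2. `except (IndexError, AttributeError)` does not match ValueError; skipped.
3. `except (ValueError, Exception)` matches (ValueError is in the tuple) → val = 51.
Result: 51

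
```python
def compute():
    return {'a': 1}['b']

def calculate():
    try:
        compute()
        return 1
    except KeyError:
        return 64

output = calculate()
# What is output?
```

Step-by-step execution trace:
1. `calculate()` calls `compute()`.
2. `compute()` evaluates `{'a': 1}['b']`, which raises KeyError; it propagates to the caller.
3. `return 1` is not reached.
4. `except KeyError` in calculate matches → returns 64.
5. output = 64.
Result: 64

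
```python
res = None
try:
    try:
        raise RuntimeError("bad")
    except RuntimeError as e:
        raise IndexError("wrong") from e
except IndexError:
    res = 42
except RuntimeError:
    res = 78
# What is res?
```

Step-by-step execution trace:
1. Inner try raises RuntimeError; inner `except RuntimeError as e` catches it.
2. `raise IndexError(...) from e` raises IndexError (RuntimeError is attached as __cause__, but only IndexError is active).
3. Outer `except IndexError` matches → res = 42.
4. `except RuntimeError` is not reached.
Result: 42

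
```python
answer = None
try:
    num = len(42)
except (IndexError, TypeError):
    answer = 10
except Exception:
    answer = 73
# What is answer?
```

Step-by-step execution trace:
1. `num = len(42)` raises TypeError.
2. `except (IndexError, TypeError)` matches (TypeError is in the tuple) → answer = 10.
3. `except Exception` is not reached.
Result: 10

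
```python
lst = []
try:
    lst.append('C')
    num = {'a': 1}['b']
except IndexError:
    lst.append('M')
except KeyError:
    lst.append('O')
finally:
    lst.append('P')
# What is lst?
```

Step-by-step execution trace:
1. try: `lst.append('C')` → lst = ['C'].
2. `num = {'a': 1}['b']` raises KeyError.
3. `except IndexError` does not match KeyError; skipped.
4. `except KeyError` matches → `lst.append('O')` → lst = ['C', 'O'].
5. finally always runs: `lst.append('P')` → lst = ['C', 'O', 'P'].
Result: ['C', 'O', 'P']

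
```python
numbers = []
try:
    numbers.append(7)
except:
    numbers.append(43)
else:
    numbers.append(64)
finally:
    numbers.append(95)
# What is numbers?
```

Step-by-step execution trace:
1. try: `numbers.append(7)` → numbers = [7]. No exception raised.
2. `except` is skipped.
3. `else` runs: `numbers.append(64)` → numbers = [7, 64].
4. `finally` always runs: `numbers.append(95)` → numbers = [7, 64, 95].
Result: [7, 64, 95]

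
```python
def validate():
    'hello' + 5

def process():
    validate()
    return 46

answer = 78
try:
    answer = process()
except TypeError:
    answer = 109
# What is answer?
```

Step-by-step execution trace:
1. answer starts at 78.
2. try: `process()` calls `validate()`.
3. `validate()` evaluates `'hello' + 5`, which raises TypeError; it propagates through process (uncaught).
4. `return 46` in process is not reached; the assignment to answer does not complete.
5. `except TypeError` matches → answer = 109.
Result: 109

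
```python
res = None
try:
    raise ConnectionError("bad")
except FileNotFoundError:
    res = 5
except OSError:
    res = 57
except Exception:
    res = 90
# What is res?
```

Step-by-step execution trace:
1. `raise ConnectionError(...)` raises ConnectionError.
2. `except FileNotFoundError` does not match (ConnectionError is not a subclass of FileNotFoundError); skipped.
3. `except OSError` matches (ConnectionError is a subclass of OSError) → res = 57.
4. `except Exception` is not reached.
Result: 57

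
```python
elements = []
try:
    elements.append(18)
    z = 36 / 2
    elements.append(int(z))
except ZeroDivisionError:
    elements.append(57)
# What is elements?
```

Step-by-step execution trace:
1. try: `elements.append(18)` → elements = [18].
2. `z = 36 / 2` → z = 18.0. No exception raised.
3. `elements.append(int(z))` → elements = [18, 18].
4. `except ZeroDivisionError` is skipped (no exception was raised).
Result: [18, 18]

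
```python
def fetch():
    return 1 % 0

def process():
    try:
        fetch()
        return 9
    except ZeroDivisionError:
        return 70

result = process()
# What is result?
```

Step-by-step execution trace:
1. `process()` calls `fetch()`.
2. `fetch()` evaluates `1 % 0`, which raises ZeroDivisionError; it propagates to the caller.
3. `return 9` is not reached.
4. `except ZeroDivisionError` in process matches → returns 70.
5. result = 70.
Result: 70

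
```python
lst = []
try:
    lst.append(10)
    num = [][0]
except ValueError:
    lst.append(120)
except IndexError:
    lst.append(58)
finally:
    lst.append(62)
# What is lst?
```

Step-by-step execution trace:
1. try: `lst.append(10)` → lst = [10].
2. `num = [][0]` raises IndexError.
3. `except ValueError` does not match IndexError; skipped.
4. `except IndexError` matches → `lst.append(58)` → lst = [10, 58].
5. finally always runs: `lst.append(62)` → lst = [10, 58, 62].
Result: [10, 58, 62]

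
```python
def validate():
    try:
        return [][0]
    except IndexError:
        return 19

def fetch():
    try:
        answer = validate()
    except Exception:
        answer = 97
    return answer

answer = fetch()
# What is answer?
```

Step-by-step execution trace:
1. `fetch()` calls `validate()`.
2. In validate: `[][0]` raises IndexError; `except IndexError` catches it → returns 19.
3. In fetch: `answer = validate()` → answer = 19. No exception reaches fetch.
4. `except Exception` is skipped; fetch returns 19.
5. answer = 19.
Result: 19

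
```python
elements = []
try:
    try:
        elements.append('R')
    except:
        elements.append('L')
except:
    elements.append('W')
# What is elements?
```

Step-by-step execution trace:
1. Inner try: `elements.append('R')` → elements = ['R']. No exception raised.
2. Inner `except` is skipped.
3. Inner try completes normally; outer `except` is skipped.
Result: ['R']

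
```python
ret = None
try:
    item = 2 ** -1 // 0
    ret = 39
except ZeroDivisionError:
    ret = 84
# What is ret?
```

Step-by-step execution trace:
1. `item = 2 ** -1 // 0` raises ZeroDivisionError.
2. `ret = 39` is not reached.
3. `except ZeroDivisionError` matches → ret = 84.
Result: 84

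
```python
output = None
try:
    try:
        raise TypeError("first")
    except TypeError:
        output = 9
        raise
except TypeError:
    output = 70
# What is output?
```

Step-by-step execution trace:
1. Inner try: `raise TypeError("first")` raises TypeError.
2. Inner `except TypeError` matches → output = 9.
3. bare `raise` re-raises the same TypeError.
4. Outer `except TypeError` matches → output = 70.
Result: 70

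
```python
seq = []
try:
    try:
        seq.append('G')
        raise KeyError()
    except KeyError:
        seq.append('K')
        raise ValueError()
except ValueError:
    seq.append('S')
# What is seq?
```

Step-by-step execution trace:
1. Inner try: `seq.append('G')` → seq = ['G'].
2. `raise KeyError()` raises KeyError.
3. Inner `except KeyError` matches → `seq.append('K')` → seq = ['G', 'K'].
4. `raise ValueError()` raises ValueError; propagates to outer try.
5. Outer `except ValueError` matches → `seq.append('S')` → seq = ['G', 'K', 'S'].
Result: ['G', 'K', 'S']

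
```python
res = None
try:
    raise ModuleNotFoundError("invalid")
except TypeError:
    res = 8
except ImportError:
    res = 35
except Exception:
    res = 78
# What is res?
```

Step-by-step execution trace:
1. `raise ModuleNotFoundError(...)` raises ModuleNotFoundError.
2. `except TypeError` does not match (ModuleNotFoundError is not a subclass of TypeError); skipped.
3. `except ImportError` matches (ModuleNotFoundError is a subclass of ImportError) → res = 35.
4. `except Exception` is not reached.
Result: 35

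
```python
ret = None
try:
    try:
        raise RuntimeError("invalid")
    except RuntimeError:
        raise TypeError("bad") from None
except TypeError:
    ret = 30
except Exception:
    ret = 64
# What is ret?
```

Step-by-step execution trace:
1. Inner try raises RuntimeError; inner `except RuntimeError` catches it.
2. `raise TypeError(...) from None` raises TypeError (from None suppresses __context__, but the active exception is still TypeError).
3. Outer `except TypeError` matches → ret = 30.
4. `except Exception` is not reached.
Result: 30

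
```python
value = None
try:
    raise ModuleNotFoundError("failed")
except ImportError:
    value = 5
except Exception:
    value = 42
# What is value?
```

Step-by-step execution trace:
1. `raise ModuleNotFoundError(...)` raises ModuleNotFoundError.
2. `except ImportError` matches (ModuleNotFoundError is a subclass of ImportError) → value = 5.
3. `except Exception` is not reached.
Result: 5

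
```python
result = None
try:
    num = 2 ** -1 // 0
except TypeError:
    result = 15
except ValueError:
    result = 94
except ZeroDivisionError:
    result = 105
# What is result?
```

Step-by-step execution trace:
1. `num = 2 ** -1 // 0` raises ZeroDivisionError.
2. `except TypeError` does not match ZeroDivisionError; skipped.
3. `except ValueError` does not match ZeroDivisionError; skipped.
4. `except ZeroDivisionError` matches → result = 105.
Result: 105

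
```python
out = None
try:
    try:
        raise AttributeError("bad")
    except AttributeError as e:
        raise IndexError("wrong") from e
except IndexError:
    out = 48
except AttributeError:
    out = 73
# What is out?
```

Step-by-step execution trace:
1. Inner try raises AttributeError; inner `except AttributeError as e` catches it.
2. `raise IndexError(...) from e` raises IndexError (AttributeError is attached as __cause__, but only IndexError is active).
3. Outer `except IndexError` matches → out = 48.
4. `except AttributeError` is not reached.
Result: 48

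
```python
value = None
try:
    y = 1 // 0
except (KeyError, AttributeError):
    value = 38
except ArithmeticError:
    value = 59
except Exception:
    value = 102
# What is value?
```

Step-by-step execution trace:
1. `y = 1 // 0` raises ZeroDivisionError.
2. `except (KeyError, AttributeError)` does not match ZeroDivisionError; skipped.
3. `except ArithmeticError` matches (ZeroDivisionError is a subclass of ArithmeticError) → value = 59.
4. `except Exception` is not reached.
Result: 59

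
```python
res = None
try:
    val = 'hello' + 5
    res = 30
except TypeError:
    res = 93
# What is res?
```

Step-by-step execution trace:
1. `val = 'hello' + 5` raises TypeError.
2. `res = 30` is not reached.
3. `except TypeError` matches → res = 93.
Result: 93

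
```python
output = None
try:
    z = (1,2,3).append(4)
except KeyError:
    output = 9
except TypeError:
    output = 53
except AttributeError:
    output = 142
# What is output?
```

Step-by-step execution trace:
1. `z = (1,2,3).append(4)` raises AttributeError.
2. `except KeyError` does not match AttributeError; skipped.
3. `except TypeError` does not match AttributeError; skipped.
4. `except AttributeError` matches → output = 142.
Result: 142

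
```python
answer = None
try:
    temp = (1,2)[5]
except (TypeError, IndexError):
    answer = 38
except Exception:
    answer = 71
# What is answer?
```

Step-by-step execution trace:
1. `temp = (1,2)[5]` raises IndexError.
2. `except (TypeError, IndexError)` matches (IndexError is in the tuple) → answer = 38.
3. `except Exception` is not reached.
Result: 38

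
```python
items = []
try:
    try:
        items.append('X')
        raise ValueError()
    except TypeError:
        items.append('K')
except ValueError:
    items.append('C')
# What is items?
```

Step-by-step execution trace:
1. Inner try: `items.append('X')` → items = ['X'].
2. `raise ValueError()` raises ValueError.
3. Inner `except TypeError` does not match ValueError; exception propagates to outer try.
4. Outer `except ValueError` matches → `items.append('C')` → items = ['X', 'C'].
Result: ['X', 'C']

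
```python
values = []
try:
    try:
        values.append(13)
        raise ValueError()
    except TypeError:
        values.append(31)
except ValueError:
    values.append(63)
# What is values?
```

Step-by-step execution trace:
1. Inner try: `values.append(13)` → values = [13].
2. `raise ValueError()` raises ValueError.
3. Inner `except TypeError` does not match ValueError; exception propagates to outer try.
4. Outer `except ValueError` matches → `values.append(63)` → values = [13, 63].
Result: [13, 63]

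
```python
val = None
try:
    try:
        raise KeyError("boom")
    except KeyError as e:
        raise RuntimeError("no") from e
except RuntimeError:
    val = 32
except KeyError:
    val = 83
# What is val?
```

Step-by-step execution trace:
1. Inner try raises KeyError; inner `except KeyError as e` catches it.
2. `raise RuntimeError(...) from e` raises RuntimeError (KeyError is attached as __cause__, but only RuntimeError is active).
3. Outer `except RuntimeError` matches → val = 32.
4. `except KeyError` is not reached.
Result: 32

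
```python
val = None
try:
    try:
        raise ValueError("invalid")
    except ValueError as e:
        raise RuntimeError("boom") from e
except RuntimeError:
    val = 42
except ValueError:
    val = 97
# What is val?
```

Step-by-step execution trace:
1. Inner try raises ValueError; inner `except ValueError as e` catches it.
2. `raise RuntimeError(...) from e` raises RuntimeError (ValueError is attached as __cause__, but only RuntimeError is active).
3. Outer `except RuntimeError` matches → val = 42.
4. `except ValueError` is not reached.
Result: 42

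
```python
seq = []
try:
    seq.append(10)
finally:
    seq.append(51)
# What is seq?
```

Step-by-step execution trace:
1. try: `seq.append(10)` → seq = [10].
2. The try body completes without raising.
3. finally always runs: `seq.append(51)` → seq = [10, 51].
Result: [10, 51]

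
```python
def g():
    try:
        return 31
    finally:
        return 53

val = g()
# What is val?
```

Step-by-step execution trace:
1. `g()` enters try: `return 31` sets pending return value 31.
2. Before returning, `finally: return 53` runs and overrides the pending return.
3. g() returns 53 → val = 53.
Result: 53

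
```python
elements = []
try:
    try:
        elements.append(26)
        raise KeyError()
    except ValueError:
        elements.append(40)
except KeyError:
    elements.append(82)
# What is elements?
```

Step-by-step execution trace:
1. Inner try: `elements.append(26)` → elements = [26].
2. `raise KeyError()` raises KeyError.
3. Inner `except ValueError` does not match KeyError; exception propagates to outer try.
4. Outer `except KeyError` matches → `elements.append(82)` → elements = [26, 82].
Result: [26, 82]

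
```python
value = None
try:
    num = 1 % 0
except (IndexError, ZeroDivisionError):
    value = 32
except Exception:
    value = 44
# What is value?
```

Step-by-step execution trace:
1. `num = 1 % 0` raises ZeroDivisionError.
2. `except (IndexError, ZeroDivisionError)` matches (ZeroDivisionError is in the tuple) → value = 32.
3. `except Exception` is not reached.
Result: 32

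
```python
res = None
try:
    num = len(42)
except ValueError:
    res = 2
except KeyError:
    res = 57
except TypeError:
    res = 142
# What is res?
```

Step-by-step execution trace:
1. `num = len(42)` raises TypeError.
2. `except ValueError` does not match TypeError; skipped.
3. `except KeyError` does not match TypeError; skipped.
4. `except TypeError` matches → res = 142.
Result: 142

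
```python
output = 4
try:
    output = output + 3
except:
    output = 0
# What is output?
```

Step-by-step execution trace:
1. output starts at 4.
2. try: `output = output + 3` → output = 7. No exception raised.
3. `except` is skipped.
Result: 7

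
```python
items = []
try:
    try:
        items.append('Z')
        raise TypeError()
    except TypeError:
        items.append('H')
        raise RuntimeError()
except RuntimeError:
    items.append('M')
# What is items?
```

Step-by-step execution trace:
1. Inner try: `items.append('Z')` → items = ['Z'].
2. `raise TypeError()` raises TypeError.
3. Inner `except TypeError` matches → `items.append('H')` → items = ['Z', 'H'].
4. `raise RuntimeError()` raises RuntimeError; propagates to outer try.
5. Outer `except RuntimeError` matches → `items.append('M')` → items = ['Z', 'H', 'M'].
Result: ['Z', 'H', 'M']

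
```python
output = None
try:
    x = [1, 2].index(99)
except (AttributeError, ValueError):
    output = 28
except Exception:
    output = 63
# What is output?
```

Step-by-step execution trace:
1. `x = [1, 2].index(99)` raises ValueError.
2. `except (AttributeError, ValueError)` matches (ValueError is in the tuple) → output = 28.
3. `except Exception` is not reached.
Result: 28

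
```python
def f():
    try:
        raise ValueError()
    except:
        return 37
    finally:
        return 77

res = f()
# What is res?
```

Step-by-step execution trace:
1. `f()` enters try: `raise ValueError()` raises ValueError.
2. bare `except` matches → `return 37` sets pending return value 37.
3. Before returning, `finally: return 77` runs and overrides the pending return.
4. f() returns 77 → res = 77.
Result: 77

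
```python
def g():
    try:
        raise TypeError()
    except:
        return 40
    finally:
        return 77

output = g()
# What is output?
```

Step-by-step execution trace:
1. `g()` enters try: `raise TypeError()` raises TypeError.
2. bare `except` matches → `return 40` sets pending return value 40.
3. Before returning, `finally: return 77` runs and overrides the pending return.
4. g() returns 77 → output = 77.
Result: 77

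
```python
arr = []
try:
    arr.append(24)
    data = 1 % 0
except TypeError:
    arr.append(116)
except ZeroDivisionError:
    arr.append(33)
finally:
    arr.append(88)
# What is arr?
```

Step-by-step execution trace:
1. try: `arr.append(24)` → arr = [24].
2. `data = 1 % 0` raises ZeroDivisionError.
3. `except TypeError` does not match ZeroDivisionError; skipped.
4. `except ZeroDivisionError` matches → `arr.append(33)` → arr = [24, 33].
5. finally always runs: `arr.append(88)` → arr = [24, 33, 88].
Result: [24, 33, 88]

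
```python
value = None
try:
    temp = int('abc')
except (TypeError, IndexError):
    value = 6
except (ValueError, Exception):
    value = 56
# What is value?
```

Step-by-step execution trace:
1. `temp = int('abc')` raises ValueError.
2. `except (TypeError, IndexError)` does not match ValueError; skipped.
3. `except (ValueError, Exception)` matches (ValueError is in the tuple) → value = 56.
Result: 56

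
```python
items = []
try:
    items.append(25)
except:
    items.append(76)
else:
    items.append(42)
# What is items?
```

Step-by-step execution trace:
1. try: `items.append(25)` → items = [25]. No exception raised.
2. `except` is skipped.
3. `else` runs (try completed without exception): `items.append(42)` → items = [25, 42].
Result: [25, 42]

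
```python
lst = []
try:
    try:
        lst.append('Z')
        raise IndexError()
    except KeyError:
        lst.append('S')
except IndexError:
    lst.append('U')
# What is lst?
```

Step-by-step execution trace:
1. Inner try: `lst.append('Z')` → lst = ['Z'].
2. `raise IndexError()` raises IndexError.
3. Inner `except KeyError` does not match IndexError; exception propagates to outer try.
4. Outer `except IndexError` matches → `lst.append('U')` → lst = ['Z', 'U'].
Result: ['Z', 'U']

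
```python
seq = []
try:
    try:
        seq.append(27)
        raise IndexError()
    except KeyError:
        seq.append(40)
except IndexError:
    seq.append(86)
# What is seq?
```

Step-by-step execution trace:
1. Inner try: `seq.append(27)` → seq = [27].
2. `raise IndexError()` raises IndexError.
3. Inner `except KeyError` does not match IndexError; exception propagates to outer try.
4. Outer `except IndexError` matches → `seq.append(86)` → seq = [27, 86].
Result: [27, 86]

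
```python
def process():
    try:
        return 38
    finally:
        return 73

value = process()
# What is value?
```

Step-by-step execution trace:
1. `process()` enters try: `return 38` sets pending return value 38.
2. Before returning, `finally: return 73` runs and overrides the pending return.
3. process() returns 73 → value = 73.
Result: 73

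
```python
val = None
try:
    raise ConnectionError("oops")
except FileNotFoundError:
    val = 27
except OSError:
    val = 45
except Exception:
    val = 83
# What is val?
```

Step-by-step execution trace:
1. `raise ConnectionError(...)` raises ConnectionError.
2. `except FileNotFoundError` does not match (ConnectionError is not a subclass of FileNotFoundError); skipped.
3. `except OSError` matches (ConnectionError is a subclass of OSError) → val = 45.
4. `except Exception` is not reached.
Result: 45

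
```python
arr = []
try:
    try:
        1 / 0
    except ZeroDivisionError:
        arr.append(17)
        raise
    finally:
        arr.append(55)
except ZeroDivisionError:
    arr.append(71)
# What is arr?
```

Step-by-step execution trace:
1. Inner try: `1 / 0` raises ZeroDivisionError.
2. Inner `except ZeroDivisionError` matches → `arr.append(17)` → arr = [17].
3. bare `raise` re-raises ZeroDivisionError.
4. Inner `finally` runs during unwinding: `arr.append(55)` → arr = [17, 55].
5. Outer `except ZeroDivisionError` matches → `arr.append(71)` → arr = [17, 55, 71].
Result: [17, 55, 71]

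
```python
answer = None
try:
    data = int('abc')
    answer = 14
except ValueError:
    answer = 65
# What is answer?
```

Step-by-step execution trace:
1. `data = int('abc')` raises ValueError.
2. `answer = 14` is not reached.
3. `except ValueError` matches → answer = 65.
Result: 65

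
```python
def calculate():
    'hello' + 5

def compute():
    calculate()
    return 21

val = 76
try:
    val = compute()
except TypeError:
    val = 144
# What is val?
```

Step-by-step execution trace:
1. val starts at 76.
2. try: `compute()` calls `calculate()`.
3. `calculate()` evaluates `'hello' + 5`, which raises TypeError; it propagates through compute (uncaught).
4. `return 21` in compute is not reached; the assignment to val does not complete.
5. `except TypeError` matches → val = 144.
Result: 144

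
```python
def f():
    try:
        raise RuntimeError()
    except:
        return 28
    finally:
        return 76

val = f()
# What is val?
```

Step-by-step execution trace:
1. `f()` enters try: `raise RuntimeError()` raises RuntimeError.
2. bare `except` matches → `return 28` sets pending return value 28.
3. Before returning, `finally: return 76` runs and overrides the pending return.
4. f() returns 76 → val = 76.
Result: 76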